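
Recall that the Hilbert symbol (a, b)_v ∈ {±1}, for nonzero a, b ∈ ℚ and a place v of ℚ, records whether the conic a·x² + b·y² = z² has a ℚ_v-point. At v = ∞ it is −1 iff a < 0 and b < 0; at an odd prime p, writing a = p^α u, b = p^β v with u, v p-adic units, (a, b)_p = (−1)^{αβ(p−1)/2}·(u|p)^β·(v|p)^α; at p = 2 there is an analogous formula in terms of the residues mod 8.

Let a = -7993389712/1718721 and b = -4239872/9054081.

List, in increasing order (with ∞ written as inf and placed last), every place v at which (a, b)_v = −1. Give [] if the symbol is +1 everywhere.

Mod squares: a ≡ -2233, b ≡ -2. Check v ∈ {∞, 2, 3, 7, 11, 13, 17, 19, 23, 29, 43, 59}.
v=3: a=3^-2·(≡2), b=3^-2·(≡1) mod 3; (2|3)=-1, (1|3)=+1; (−1)^{-2·-2·1}·(-1)^-2·(+1)^-2 = +1.
v=19: a=19^-2·(≡4), b=19^0·(≡17) mod 19; (4|19)=+1, (17|19)=+1; (−1)^{-2·0·9}·(+1)^0·(+1)^-2 = +1.
v=2: v_2(a)=4, v_2(b)=9; units ≡ 7, 7 (mod 8); ε·ε+αω+βω = 1·1+4·0+9·0 ≡ 1  ⇒  (a,b)_2 = -1.
v=59: a=59^0·(≡41), b=59^-2·(≡9) mod 59; (41|59)=+1, (9|59)=+1; (−1)^{0·-2·29}·(+1)^-2·(+1)^0 = +1.
v=29: a=29^1·(≡12), b=29^0·(≡8) mod 29; (12|29)=-1, (8|29)=-1; (−1)^{1·0·14}·(-1)^0·(-1)^1 = -1.
v=7: a=7^1·(≡3), b=7^2·(≡6) mod 7; (3|7)=-1, (6|7)=-1; (−1)^{1·2·3}·(-1)^2·(-1)^1 = -1.
v=∞: -2233 < 0 and -2 < 0  ⇒  (a,b)_∞ = -1.
v=23: a=23^-2·(≡11), b=23^0·(≡14) mod 23; (11|23)=-1, (14|23)=-1; (−1)^{-2·0·11}·(-1)^0·(-1)^-2 = +1.
v=11: a=11^3·(≡2), b=11^0·(≡4) mod 11; (2|11)=-1, (4|11)=+1; (−1)^{3·0·5}·(-1)^0·(+1)^3 = +1.
v=13: a=13^0·(≡1), b=13^2·(≡8) mod 13; (1|13)=+1, (8|13)=-1; (−1)^{0·2·6}·(+1)^2·(-1)^0 = +1.
v=17: a=17^0·(≡5), b=17^-2·(≡2) mod 17; (5|17)=-1, (2|17)=+1; (−1)^{0·-2·8}·(-1)^-2·(+1)^0 = +1.
v=43: a=43^2·(≡12), b=43^0·(≡14) mod 43; (12|43)=-1, (14|43)=+1; (−1)^{2·0·21}·(-1)^0·(+1)^2 = +1.
|Ram(-2233, -2)| = 4, even; anisotropic at {2, 7, 29, ∞}.

[2, 7, 29, inf]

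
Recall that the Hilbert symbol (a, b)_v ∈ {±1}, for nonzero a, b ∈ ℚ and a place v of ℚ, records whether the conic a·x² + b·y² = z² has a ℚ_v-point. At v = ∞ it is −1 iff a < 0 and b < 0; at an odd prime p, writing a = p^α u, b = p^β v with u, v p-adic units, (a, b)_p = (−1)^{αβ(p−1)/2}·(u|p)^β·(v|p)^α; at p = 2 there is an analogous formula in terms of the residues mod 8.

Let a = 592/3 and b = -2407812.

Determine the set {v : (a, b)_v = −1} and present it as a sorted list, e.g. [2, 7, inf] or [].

(a, b) ≡ (111, -601953) mod (ℚ^×)²; places V = {2, 3, 11, 17, 29, 37, ∞}.
(a,b)_2: α=4, β=2; u≡7, v≡7 (mod 8); ε(u)ε(v)=1·1, αω(v)=4·0, βω(u)=2·0; sum ≡ 1  ⇒  -1.
(a,b)_11: α=0, u≡3; β=1, v≡8 (mod 11); (3|11)=+1, (8|11)=-1; sign (−1)^0·+1^1·-1^0 = +1.
(a,b)_17: α=0, u≡16; β=1, v≡8 (mod 17); (16|17)=+1, (8|17)=+1; sign (−1)^0·+1^1·+1^0 = +1.
(a,b)_∞: sgn(111)=+, sgn(-601953)=−, so +1.
(a,b)_37: α=1, u≡30; β=1, v≡7 (mod 37); (30|37)=+1, (7|37)=+1; sign (−1)^0·+1^1·+1^1 = +1.
(a,b)_29: α=0, u≡4; β=1, v≡28 (mod 29); (4|29)=+1, (28|29)=+1; sign (−1)^0·+1^1·+1^0 = +1.
(a,b)_3: α=-1, u≡1; β=1, v≡1 (mod 3); (1|3)=+1, (1|3)=+1; sign (−1)^1·+1^1·+1^-1 = -1.
|Ram(111, -601953)| = 2, even; anisotropic at {2, 3}.

[2, 3]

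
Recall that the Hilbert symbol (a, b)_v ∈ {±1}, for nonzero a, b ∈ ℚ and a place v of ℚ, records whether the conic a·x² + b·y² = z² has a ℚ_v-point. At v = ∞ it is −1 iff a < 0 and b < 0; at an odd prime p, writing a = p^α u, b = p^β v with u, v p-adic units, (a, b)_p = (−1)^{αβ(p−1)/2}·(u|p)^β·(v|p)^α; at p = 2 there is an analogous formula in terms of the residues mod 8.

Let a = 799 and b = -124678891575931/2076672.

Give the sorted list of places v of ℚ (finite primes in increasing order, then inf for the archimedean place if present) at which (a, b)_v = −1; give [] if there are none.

Mod squares: a ≡ 799, b ≡ -458337. Check v ∈ {∞, 2, 3, 7, 11, 13, 17, 19, 43, 47, 53}.
v=2: v_2(a)=0, v_2(b)=-12; units ≡ 7, 7 (mod 8); ε·ε+αω+βω = 1·1+0·0+-12·0 ≡ 1  ⇒  (a,b)_2 = -1.
v=19: a=19^0·(≡1), b=19^1·(≡17) mod 19; (1|19)=+1, (17|19)=+1; (−1)^{0·1·9}·(+1)^1·(+1)^0 = +1.
v=47: a=47^1·(≡17), b=47^0·(≡2) mod 47; (17|47)=+1, (2|47)=+1; (−1)^{1·0·23}·(+1)^0·(+1)^1 = +1.
v=∞: 799 > 0 and -458337 < 0  ⇒  (a,b)_∞ = +1.
v=53: a=53^0·(≡4), b=53^2·(≡46) mod 53; (4|53)=+1, (46|53)=+1; (−1)^{0·2·26}·(+1)^2·(+1)^0 = +1.
v=17: a=17^1·(≡13), b=17^1·(≡13) mod 17; (13|17)=+1, (13|17)=+1; (−1)^{1·1·8}·(+1)^1·(+1)^1 = +1.
v=7: a=7^0·(≡1), b=7^4·(≡4) mod 7; (1|7)=+1, (4|7)=+1; (−1)^{0·4·3}·(+1)^4·(+1)^0 = +1.
v=3: a=3^0·(≡1), b=3^-1·(≡2) mod 3; (1|3)=+1, (2|3)=-1; (−1)^{0·-1·1}·(+1)^-1·(-1)^0 = +1.
v=13: a=13^0·(≡6), b=13^-2·(≡3) mod 13; (6|13)=-1, (3|13)=+1; (−1)^{0·-2·6}·(-1)^-2·(+1)^0 = +1.
v=43: a=43^0·(≡25), b=43^1·(≡34) mod 43; (25|43)=+1, (34|43)=-1; (−1)^{0·1·21}·(+1)^1·(-1)^0 = +1.
v=11: a=11^0·(≡7), b=11^3·(≡1) mod 11; (7|11)=-1, (1|11)=+1; (−1)^{0·3·5}·(-1)^3·(+1)^0 = -1.
|Ram(799, -458337)| = 2, even; anisotropic at {2, 11}.

[2, 11]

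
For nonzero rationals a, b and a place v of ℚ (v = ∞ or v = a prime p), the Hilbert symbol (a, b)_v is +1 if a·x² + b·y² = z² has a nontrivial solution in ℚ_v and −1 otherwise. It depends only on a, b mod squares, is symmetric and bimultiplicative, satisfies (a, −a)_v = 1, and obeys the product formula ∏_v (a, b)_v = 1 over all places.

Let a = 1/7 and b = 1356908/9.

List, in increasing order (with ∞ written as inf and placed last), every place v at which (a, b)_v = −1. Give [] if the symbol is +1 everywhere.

(a, b) ≡ (7, 6923) mod (ℚ^×)²; places V = {2, 3, 7, 23, 43, ∞}.
(a,b)_23: α=0, u≡10; β=1, v≡18 (mod 23); (10|23)=-1, (18|23)=+1; sign (−1)^0·-1^1·+1^0 = -1.
(a,b)_43: α=0, u≡37; β=1, v≡28 (mod 43); (37|43)=-1, (28|43)=-1; sign (−1)^0·-1^1·-1^0 = -1.
(a,b)_2: α=0, β=2; u≡7, v≡3 (mod 8); ε(u)ε(v)=1·1, αω(v)=0·1, βω(u)=2·0; sum ≡ 1  ⇒  -1.
(a,b)_7: α=-1, u≡1; β=3, v≡4 (mod 7); (1|7)=+1, (4|7)=+1; sign (−1)^1·+1^3·+1^-1 = -1.
(a,b)_∞: sgn(7)=+, sgn(6923)=+, so +1.
(a,b)_3: α=0, u≡1; β=-2, v≡2 (mod 3); (1|3)=+1, (2|3)=-1; sign (−1)^0·+1^-2·-1^0 = +1.
(7, 6923 / ℚ) ramifies at {2, 7, 23, 43}: a division algebra.

[2, 7, 23, 43]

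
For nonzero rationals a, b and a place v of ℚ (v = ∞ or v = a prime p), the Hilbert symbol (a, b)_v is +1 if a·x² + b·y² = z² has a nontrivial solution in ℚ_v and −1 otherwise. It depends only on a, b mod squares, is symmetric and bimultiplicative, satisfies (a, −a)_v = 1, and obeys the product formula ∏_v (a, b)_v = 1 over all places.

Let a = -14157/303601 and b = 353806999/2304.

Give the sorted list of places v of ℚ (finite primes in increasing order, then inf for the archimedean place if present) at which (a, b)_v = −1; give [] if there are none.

[2, 13, 23, 41]

Mod squares: a ≡ -13, b ≡ 7220551. Check v ∈ {∞, 2, 3, 7, 11, 13, 19, 23, 29, 31, 41}.
v=13: a=13^1·(≡10), b=13^1·(≡11) mod 13; (10|13)=+1, (11|13)=-1; (−1)^{1·1·6}·(+1)^1·(-1)^1 = -1.
v=∞: -13 < 0 and 7220551 > 0  ⇒  (a,b)_∞ = +1.
v=41: a=41^0·(≡3), b=41^1·(≡16) mod 41; (3|41)=-1, (16|41)=+1; (−1)^{0·1·20}·(-1)^1·(+1)^0 = -1.
v=29: a=29^-2·(≡13), b=29^0·(≡3) mod 29; (13|29)=+1, (3|29)=-1; (−1)^{-2·0·14}·(+1)^0·(-1)^-2 = +1.
v=19: a=19^-2·(≡11), b=19^1·(≡3) mod 19; (11|19)=+1, (3|19)=-1; (−1)^{-2·1·9}·(+1)^1·(-1)^-2 = +1.
v=23: a=23^0·(≡11), b=23^1·(≡19) mod 23; (11|23)=-1, (19|23)=-1; (−1)^{0·1·11}·(-1)^1·(-1)^0 = -1.
v=11: a=11^2·(≡4), b=11^0·(≡8) mod 11; (4|11)=+1, (8|11)=-1; (−1)^{2·0·5}·(+1)^0·(-1)^2 = +1.
v=31: a=31^0·(≡4), b=31^1·(≡20) mod 31; (4|31)=+1, (20|31)=+1; (−1)^{0·1·15}·(+1)^1·(+1)^0 = +1.
v=3: a=3^2·(≡2), b=3^-2·(≡1) mod 3; (2|3)=-1, (1|3)=+1; (−1)^{2·-2·1}·(-1)^-2·(+1)^2 = +1.
v=2: v_2(a)=0, v_2(b)=-8; units ≡ 3, 7 (mod 8); ε·ε+αω+βω = 1·1+0·0+-8·1 ≡ 1  ⇒  (a,b)_2 = -1.
v=7: a=7^0·(≡1), b=7^2·(≡2) mod 7; (1|7)=+1, (2|7)=+1; (−1)^{0·2·3}·(+1)^2·(+1)^0 = +1.
|Ram(-13, 7220551)| = 4, even; anisotropic at {2, 13, 23, 41}.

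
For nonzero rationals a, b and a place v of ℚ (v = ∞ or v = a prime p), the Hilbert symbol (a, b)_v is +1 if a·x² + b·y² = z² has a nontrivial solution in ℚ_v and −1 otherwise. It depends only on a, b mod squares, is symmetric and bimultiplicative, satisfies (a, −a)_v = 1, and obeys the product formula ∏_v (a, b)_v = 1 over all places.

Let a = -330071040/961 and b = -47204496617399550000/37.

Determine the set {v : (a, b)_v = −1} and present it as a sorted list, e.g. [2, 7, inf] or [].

Mod squares: a ≡ -35815, b ≡ -449735. Check v ∈ {∞, 2, 3, 5, 11, 13, 17, 19, 29, 31, 37}.
v=2: v_2(a)=10, v_2(b)=4; units ≡ 1, 1 (mod 8); ε·ε+αω+βω = 0·0+10·0+4·0 ≡ 0  ⇒  (a,b)_2 = +1.
v=13: a=13^1·(≡1), b=13^3·(≡11) mod 13; (1|13)=+1, (11|13)=-1; (−1)^{1·3·6}·(+1)^3·(-1)^1 = -1.
v=∞: -35815 < 0 and -449735 < 0  ⇒  (a,b)_∞ = -1.
v=3: a=3^2·(≡2), b=3^2·(≡1) mod 3; (2|3)=-1, (1|3)=+1; (−1)^{2·2·1}·(-1)^2·(+1)^2 = +1.
v=31: a=31^-2·(≡3), b=31^0·(≡6) mod 31; (3|31)=-1, (6|31)=-1; (−1)^{-2·0·15}·(-1)^0·(-1)^-2 = +1.
v=11: a=11^0·(≡5), b=11^1·(≡6) mod 11; (5|11)=+1, (6|11)=-1; (−1)^{0·1·5}·(+1)^1·(-1)^0 = +1.
v=5: a=5^1·(≡2), b=5^5·(≡2) mod 5; (2|5)=-1, (2|5)=-1; (−1)^{1·5·2}·(-1)^5·(-1)^1 = +1.
v=17: a=17^0·(≡16), b=17^1·(≡12) mod 17; (16|17)=+1, (12|17)=-1; (−1)^{0·1·8}·(+1)^1·(-1)^0 = +1.
v=19: a=19^1·(≡10), b=19^2·(≡10) mod 19; (10|19)=-1, (10|19)=-1; (−1)^{1·2·9}·(-1)^2·(-1)^1 = -1.
v=29: a=29^1·(≡11), b=29^4·(≡2) mod 29; (11|29)=-1, (2|29)=-1; (−1)^{1·4·14}·(-1)^4·(-1)^1 = -1.
v=37: a=37^0·(≡34), b=37^-1·(≡18) mod 37; (34|37)=+1, (18|37)=-1; (−1)^{0·-1·18}·(+1)^-1·(-1)^0 = +1.
Ram(-35815, -449735) = {13, 19, 29, ∞}; no ℚ_13-point on the conic.

[13, 19, 29, inf]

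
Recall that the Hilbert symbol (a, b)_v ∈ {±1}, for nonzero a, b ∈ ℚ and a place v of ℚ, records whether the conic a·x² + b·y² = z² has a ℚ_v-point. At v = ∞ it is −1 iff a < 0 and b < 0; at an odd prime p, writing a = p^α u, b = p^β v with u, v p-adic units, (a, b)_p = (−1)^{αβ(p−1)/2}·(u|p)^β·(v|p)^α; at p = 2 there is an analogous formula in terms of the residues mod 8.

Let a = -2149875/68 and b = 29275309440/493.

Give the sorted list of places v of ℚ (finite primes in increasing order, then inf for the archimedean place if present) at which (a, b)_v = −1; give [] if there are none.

(a, b) ≡ (-3315, 192270) mod (ℚ^×)²; places V = {2, 3, 5, 7, 13, 17, 19, 29, ∞}.
(a,b)_19: α=0, u≡15; β=4, v≡16 (mod 19); (15|19)=-1, (16|19)=+1; sign (−1)^0·-1^4·+1^0 = +1.
(a,b)_5: α=3, u≡2; β=1, v≡1 (mod 5); (2|5)=-1, (1|5)=+1; sign (−1)^0·-1^1·+1^3 = -1.
(a,b)_29: α=0, u≡4; β=-1, v≡17 (mod 29); (4|29)=+1, (17|29)=-1; sign (−1)^0·+1^-1·-1^0 = +1.
(a,b)_17: α=-1, u≡16; β=-1, v≡14 (mod 17); (16|17)=+1, (14|17)=-1; sign (−1)^0·+1^-1·-1^-1 = -1.
(a,b)_∞: sgn(-3315)=−, sgn(192270)=+, so +1.
(a,b)_7: α=2, u≡3; β=0, v≡2 (mod 7); (3|7)=-1, (2|7)=+1; sign (−1)^0·-1^0·+1^2 = +1.
(a,b)_2: α=-2, β=7; u≡5, v≡7 (mod 8); ε(u)ε(v)=0·1, αω(v)=-2·0, βω(u)=7·1; sum ≡ 1  ⇒  -1.
(a,b)_3: α=3, u≡2; β=3, v≡1 (mod 3); (2|3)=-1, (1|3)=+1; sign (−1)^1·-1^3·+1^3 = +1.
(a,b)_13: α=1, u≡8; β=1, v≡12 (mod 13); (8|13)=-1, (12|13)=+1; sign (−1)^0·-1^1·+1^1 = -1.
Ram(-3315, 192270) = {2, 5, 13, 17}; no ℚ_2-point on the conic.

[2, 5, 13, 17]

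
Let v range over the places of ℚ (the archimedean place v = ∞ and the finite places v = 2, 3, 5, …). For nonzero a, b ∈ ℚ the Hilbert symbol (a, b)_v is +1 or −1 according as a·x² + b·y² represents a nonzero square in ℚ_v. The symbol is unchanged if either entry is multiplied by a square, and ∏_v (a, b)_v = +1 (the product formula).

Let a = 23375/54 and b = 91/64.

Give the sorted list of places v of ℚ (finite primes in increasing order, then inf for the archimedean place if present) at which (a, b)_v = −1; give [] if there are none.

[2, 7, 13, 17]

Mod squares: a ≡ 5610, b ≡ 91. Check v ∈ {∞, 2, 3, 5, 7, 11, 13, 17}.
v=∞: 5610 > 0 and 91 > 0  ⇒  (a,b)_∞ = +1.
v=5: a=5^3·(≡3), b=5^0·(≡4) mod 5; (3|5)=-1, (4|5)=+1; (−1)^{3·0·2}·(-1)^0·(+1)^3 = +1.
v=2: v_2(a)=-1, v_2(b)=-6; units ≡ 5, 3 (mod 8); ε·ε+αω+βω = 0·1+-1·1+-6·1 ≡ 1  ⇒  (a,b)_2 = -1.
v=17: a=17^1·(≡5), b=17^0·(≡7) mod 17; (5|17)=-1, (7|17)=-1; (−1)^{1·0·8}·(-1)^0·(-1)^1 = -1.
v=13: a=13^0·(≡7), b=13^1·(≡6) mod 13; (7|13)=-1, (6|13)=-1; (−1)^{0·1·6}·(-1)^1·(-1)^0 = -1.
v=11: a=11^1·(≡9), b=11^0·(≡4) mod 11; (9|11)=+1, (4|11)=+1; (−1)^{1·0·5}·(+1)^0·(+1)^1 = +1.
v=7: a=7^0·(≡6), b=7^1·(≡6) mod 7; (6|7)=-1, (6|7)=-1; (−1)^{0·1·3}·(-1)^1·(-1)^0 = -1.
v=3: a=3^-3·(≡1), b=3^0·(≡1) mod 3; (1|3)=+1, (1|3)=+1; (−1)^{-3·0·1}·(+1)^0·(+1)^-3 = +1.
(5610, 91 / ℚ) ramifies at {2, 7, 13, 17}: a division algebra.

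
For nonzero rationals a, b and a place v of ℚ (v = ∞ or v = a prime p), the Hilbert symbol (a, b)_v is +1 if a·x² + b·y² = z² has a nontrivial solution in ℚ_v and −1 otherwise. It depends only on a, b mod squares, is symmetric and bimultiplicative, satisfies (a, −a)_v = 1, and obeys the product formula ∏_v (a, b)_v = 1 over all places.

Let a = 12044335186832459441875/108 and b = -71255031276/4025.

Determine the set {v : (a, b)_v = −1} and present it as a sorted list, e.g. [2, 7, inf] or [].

[3, 7, 29, 31]

Mod squares: a ≡ 156009, b ≡ -140252091. Check v ∈ {∞, 2, 3, 5, 7, 11, 13, 17, 19, 23, 29, 31}.
v=29: a=29^2·(≡21), b=29^1·(≡6) mod 29; (21|29)=-1, (6|29)=+1; (−1)^{2·1·14}·(-1)^1·(+1)^2 = -1.
v=7: a=7^5·(≡3), b=7^-1·(≡5) mod 7; (3|7)=-1, (5|7)=-1; (−1)^{5·-1·3}·(-1)^-1·(-1)^5 = -1.
v=13: a=13^0·(≡12), b=13^2·(≡11) mod 13; (12|13)=+1, (11|13)=-1; (−1)^{0·2·6}·(+1)^2·(-1)^0 = +1.
v=∞: 156009 > 0 and -140252091 < 0  ⇒  (a,b)_∞ = +1.
v=3: a=3^-3·(≡1), b=3^1·(≡1) mod 3; (1|3)=+1, (1|3)=+1; (−1)^{-3·1·1}·(+1)^1·(+1)^-3 = -1.
v=31: a=31^2·(≡22), b=31^1·(≡23) mod 31; (22|31)=-1, (23|31)=-1; (−1)^{2·1·15}·(-1)^1·(-1)^2 = -1.
v=19: a=19^3·(≡14), b=19^1·(≡7) mod 19; (14|19)=-1, (7|19)=+1; (−1)^{3·1·9}·(-1)^1·(+1)^3 = +1.
v=5: a=5^4·(≡4), b=5^-2·(≡4) mod 5; (4|5)=+1, (4|5)=+1; (−1)^{4·-2·2}·(+1)^-2·(+1)^4 = +1.
v=23: a=23^3·(≡19), b=23^-1·(≡13) mod 23; (19|23)=-1, (13|23)=+1; (−1)^{3·-1·11}·(-1)^-1·(+1)^3 = +1.
v=2: v_2(a)=-2, v_2(b)=2; units ≡ 1, 5 (mod 8); ε·ε+αω+βω = 0·0+-2·1+2·0 ≡ 0  ⇒  (a,b)_2 = +1.
v=11: a=11^0·(≡6), b=11^2·(≡7) mod 11; (6|11)=-1, (7|11)=-1; (−1)^{0·2·5}·(-1)^2·(-1)^0 = +1.
v=17: a=17^1·(≡6), b=17^1·(≡7) mod 17; (6|17)=-1, (7|17)=-1; (−1)^{1·1·8}·(-1)^1·(-1)^1 = +1.
(156009, -140252091 / ℚ) ramifies at {3, 7, 29, 31}: a division algebra.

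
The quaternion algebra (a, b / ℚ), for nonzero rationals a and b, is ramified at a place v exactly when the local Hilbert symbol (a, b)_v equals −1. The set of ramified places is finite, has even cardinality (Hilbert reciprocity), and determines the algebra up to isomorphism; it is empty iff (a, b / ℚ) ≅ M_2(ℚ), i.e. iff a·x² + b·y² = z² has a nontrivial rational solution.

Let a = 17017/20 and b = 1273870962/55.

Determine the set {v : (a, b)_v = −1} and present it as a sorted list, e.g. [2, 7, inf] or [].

(a, b) ≡ (85085, 17710) mod (ℚ^×)²; places V = {2, 3, 5, 7, 11, 13, 17, 23, ∞}.
(a,b)_17: α=1, u≡5; β=2, v≡16 (mod 17); (5|17)=-1, (16|17)=+1; sign (−1)^0·-1^2·+1^1 = +1.
(a,b)_13: α=1, u≡5; β=2, v≡4 (mod 13); (5|13)=-1, (4|13)=+1; sign (−1)^0·-1^2·+1^1 = +1.
(a,b)_2: α=-2, β=1; u≡5, v≡7 (mod 8); ε(u)ε(v)=0·1, αω(v)=-2·0, βω(u)=1·1; sum ≡ 1  ⇒  -1.
(a,b)_∞: sgn(85085)=+, sgn(17710)=+, so +1.
(a,b)_5: α=-1, u≡3; β=-1, v≡2 (mod 5); (3|5)=-1, (2|5)=-1; sign (−1)^0·-1^-1·-1^-1 = +1.
(a,b)_23: α=0, u≡1; β=1, v≡17 (mod 23); (1|23)=+1, (17|23)=-1; sign (−1)^0·+1^1·-1^0 = +1.
(a,b)_7: α=1, u≡5; β=1, v≡3 (mod 7); (5|7)=-1, (3|7)=-1; sign (−1)^1·-1^1·-1^1 = -1.
(a,b)_11: α=1, u≡2; β=-1, v≡9 (mod 11); (2|11)=-1, (9|11)=+1; sign (−1)^1·-1^-1·+1^1 = +1.
(a,b)_3: α=0, u≡2; β=4, v≡1 (mod 3); (2|3)=-1, (1|3)=+1; sign (−1)^0·-1^4·+1^0 = +1.
(85085, 17710 / ℚ) ramifies at {2, 7}: a division algebra.

[2, 7]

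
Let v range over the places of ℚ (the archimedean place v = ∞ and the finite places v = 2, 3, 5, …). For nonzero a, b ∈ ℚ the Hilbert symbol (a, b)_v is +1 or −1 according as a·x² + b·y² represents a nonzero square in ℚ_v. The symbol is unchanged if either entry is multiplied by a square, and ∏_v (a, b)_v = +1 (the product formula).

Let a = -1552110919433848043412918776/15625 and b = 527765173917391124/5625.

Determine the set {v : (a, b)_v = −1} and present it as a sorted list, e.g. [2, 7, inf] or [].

Mod squares: a ≡ -46046, b ≡ 221. Check v ∈ {∞, 2, 3, 5, 7, 11, 13, 17, 19, 23}.
v=3: a=3^0·(≡1), b=3^-2·(≡2) mod 3; (1|3)=+1, (2|3)=-1; (−1)^{0·-2·1}·(+1)^-2·(-1)^0 = +1.
v=∞: -46046 < 0 and 221 > 0  ⇒  (a,b)_∞ = +1.
v=19: a=19^2·(≡10), b=19^2·(≡14) mod 19; (10|19)=-1, (14|19)=-1; (−1)^{2·2·9}·(-1)^2·(-1)^2 = +1.
v=5: a=5^-6·(≡4), b=5^-4·(≡1) mod 5; (4|5)=+1, (1|5)=+1; (−1)^{-6·-4·2}·(+1)^-4·(+1)^-6 = +1.
v=2: v_2(a)=3, v_2(b)=2; units ≡ 1, 5 (mod 8); ε·ε+αω+βω = 0·0+3·1+2·0 ≡ 1  ⇒  (a,b)_2 = -1.
v=17: a=17^6·(≡6), b=17^3·(≡16) mod 17; (6|17)=-1, (16|17)=+1; (−1)^{6·3·8}·(-1)^3·(+1)^6 = -1.
v=7: a=7^1·(≡2), b=7^0·(≡2) mod 7; (2|7)=+1, (2|7)=+1; (−1)^{1·0·3}·(+1)^0·(+1)^1 = +1.
v=23: a=23^5·(≡5), b=23^4·(≡21) mod 23; (5|23)=-1, (21|23)=-1; (−1)^{5·4·11}·(-1)^4·(-1)^5 = -1.
v=11: a=11^3·(≡9), b=11^2·(≡9) mod 11; (9|11)=+1, (9|11)=+1; (−1)^{3·2·5}·(+1)^2·(+1)^3 = +1.
v=13: a=13^5·(≡7), b=13^3·(≡3) mod 13; (7|13)=-1, (3|13)=+1; (−1)^{5·3·6}·(-1)^3·(+1)^5 = -1.
(-46046, 221 / ℚ) ramifies at {2, 13, 17, 23}: a division algebra.

[2, 13, 17, 23]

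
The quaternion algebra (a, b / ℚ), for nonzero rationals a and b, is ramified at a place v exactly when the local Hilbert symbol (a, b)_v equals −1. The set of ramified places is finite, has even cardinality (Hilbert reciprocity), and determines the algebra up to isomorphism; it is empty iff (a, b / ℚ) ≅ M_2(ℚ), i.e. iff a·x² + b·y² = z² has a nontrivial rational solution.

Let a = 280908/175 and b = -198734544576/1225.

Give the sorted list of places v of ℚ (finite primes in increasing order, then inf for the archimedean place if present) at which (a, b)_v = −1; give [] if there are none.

[3, 7]

(a, b) ≡ (21, -51) mod (ℚ^×)²; places V = {2, 3, 5, 7, 17, ∞}.
(a,b)_7: α=-1, u≡3; β=-2, v≡5 (mod 7); (3|7)=-1, (5|7)=-1; sign (−1)^0·-1^-2·-1^-1 = -1.
(a,b)_5: α=-2, u≡4; β=-2, v≡1 (mod 5); (4|5)=+1, (1|5)=+1; sign (−1)^0·+1^-2·+1^-2 = +1.
(a,b)_3: α=5, u≡1; β=7, v≡1 (mod 3); (1|3)=+1, (1|3)=+1; sign (−1)^1·+1^7·+1^5 = -1.
(a,b)_17: α=2, u≡4; β=5, v≡10 (mod 17); (4|17)=+1, (10|17)=-1; sign (−1)^0·+1^5·-1^2 = +1.
(a,b)_2: α=2, β=6; u≡5, v≡5 (mod 8); ε(u)ε(v)=0·0, αω(v)=2·1, βω(u)=6·1; sum ≡ 0  ⇒  +1.
(a,b)_∞: sgn(21)=+, sgn(-51)=−, so +1.
|Ram(21, -51)| = 2, even; anisotropic at {3, 7}.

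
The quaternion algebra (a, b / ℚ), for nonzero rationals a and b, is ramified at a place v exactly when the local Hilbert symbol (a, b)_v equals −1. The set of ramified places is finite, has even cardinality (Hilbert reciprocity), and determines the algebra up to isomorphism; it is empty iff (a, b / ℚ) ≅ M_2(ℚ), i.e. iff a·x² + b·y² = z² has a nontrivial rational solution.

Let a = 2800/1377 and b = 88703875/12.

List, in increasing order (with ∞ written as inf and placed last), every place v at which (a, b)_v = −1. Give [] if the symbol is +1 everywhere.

[3, 7, 13, 17]

Mod squares: a ≡ 119, b ≡ 62985. Check v ∈ {∞, 2, 3, 5, 7, 13, 17, 19}.
v=17: a=17^-1·(≡14), b=17^1·(≡4) mod 17; (14|17)=-1, (4|17)=+1; (−1)^{-1·1·8}·(-1)^1·(+1)^-1 = -1.
v=3: a=3^-4·(≡2), b=3^-1·(≡1) mod 3; (2|3)=-1, (1|3)=+1; (−1)^{-4·-1·1}·(-1)^-1·(+1)^-4 = -1.
v=∞: 119 > 0 and 62985 > 0  ⇒  (a,b)_∞ = +1.
v=5: a=5^2·(≡1), b=5^3·(≡3) mod 5; (1|5)=+1, (3|5)=-1; (−1)^{2·3·2}·(+1)^3·(-1)^2 = +1.
v=19: a=19^0·(≡5), b=19^1·(≡16) mod 19; (5|19)=+1, (16|19)=+1; (−1)^{0·1·9}·(+1)^1·(+1)^0 = +1.
v=2: v_2(a)=4, v_2(b)=-2; units ≡ 7, 1 (mod 8); ε·ε+αω+βω = 1·0+4·0+-2·0 ≡ 0  ⇒  (a,b)_2 = +1.
v=13: a=13^0·(≡8), b=13^3·(≡3) mod 13; (8|13)=-1, (3|13)=+1; (−1)^{0·3·6}·(-1)^3·(+1)^0 = -1.
v=7: a=7^1·(≡3), b=7^0·(≡3) mod 7; (3|7)=-1, (3|7)=-1; (−1)^{1·0·3}·(-1)^0·(-1)^1 = -1.
(119, 62985 / ℚ) ramifies at {3, 7, 13, 17}: a division algebra.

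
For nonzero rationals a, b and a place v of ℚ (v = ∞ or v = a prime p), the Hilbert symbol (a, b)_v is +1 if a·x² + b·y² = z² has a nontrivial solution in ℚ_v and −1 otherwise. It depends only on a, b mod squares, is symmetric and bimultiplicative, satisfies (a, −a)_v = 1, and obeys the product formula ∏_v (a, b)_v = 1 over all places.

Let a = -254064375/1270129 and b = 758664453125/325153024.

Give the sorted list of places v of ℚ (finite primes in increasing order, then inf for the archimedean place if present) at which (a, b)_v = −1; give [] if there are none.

[43, 47]

(a, b) ≡ (-47, 2021) mod (ℚ^×)²; places V = {2, 3, 5, 7, 23, 31, 43, 47, ∞}.
(a,b)_23: α=-2, u≡20; β=-2, v≡14 (mod 23); (20|23)=-1, (14|23)=-1; sign (−1)^0·-1^-2·-1^-2 = +1.
(a,b)_7: α=-4, u≡4; β=-4, v≡6 (mod 7); (4|7)=+1, (6|7)=-1; sign (−1)^0·+1^-4·-1^-4 = +1.
(a,b)_2: α=0, β=-8; u≡1, v≡5 (mod 8); ε(u)ε(v)=0·0, αω(v)=0·1, βω(u)=-8·0; sum ≡ 0  ⇒  +1.
(a,b)_5: α=4, u≡3; β=8, v≡4 (mod 5); (3|5)=-1, (4|5)=+1; sign (−1)^0·-1^8·+1^4 = +1.
(a,b)_47: α=1, u≡33; β=1, v≡15 (mod 47); (33|47)=-1, (15|47)=-1; sign (−1)^1·-1^1·-1^1 = -1.
(a,b)_31: α=2, u≡23; β=2, v≡17 (mod 31); (23|31)=-1, (17|31)=-1; sign (−1)^0·-1^2·-1^2 = +1.
(a,b)_43: α=0, u≡33; β=1, v≡35 (mod 43); (33|43)=-1, (35|43)=+1; sign (−1)^0·-1^1·+1^0 = -1.
(a,b)_3: α=2, u≡1; β=0, v≡2 (mod 3); (1|3)=+1, (2|3)=-1; sign (−1)^0·+1^0·-1^2 = +1.
(a,b)_∞: sgn(-47)=−, sgn(2021)=+, so +1.
(-47, 2021 / ℚ) ramifies at {43, 47}: a division algebra.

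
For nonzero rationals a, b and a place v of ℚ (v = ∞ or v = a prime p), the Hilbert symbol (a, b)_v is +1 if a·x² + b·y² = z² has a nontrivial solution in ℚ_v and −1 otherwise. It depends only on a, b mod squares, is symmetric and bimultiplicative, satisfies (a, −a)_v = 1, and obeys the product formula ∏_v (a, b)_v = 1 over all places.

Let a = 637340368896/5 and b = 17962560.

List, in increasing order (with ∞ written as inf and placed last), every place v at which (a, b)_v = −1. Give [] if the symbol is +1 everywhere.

[5, 7]

Mod squares: a ≡ 5, b ≡ 385. Check v ∈ {∞, 2, 3, 5, 7, 11}.
v=11: a=11^2·(≡3), b=11^1·(≡10) mod 11; (3|11)=+1, (10|11)=-1; (−1)^{2·1·5}·(+1)^1·(-1)^2 = +1.
v=7: a=7^2·(≡6), b=7^1·(≡6) mod 7; (6|7)=-1, (6|7)=-1; (−1)^{2·1·3}·(-1)^1·(-1)^2 = -1.
v=5: a=5^-1·(≡1), b=5^1·(≡2) mod 5; (1|5)=+1, (2|5)=-1; (−1)^{-1·1·2}·(+1)^1·(-1)^-1 = -1.
v=∞: 5 > 0 and 385 > 0  ⇒  (a,b)_∞ = +1.
v=2: v_2(a)=14, v_2(b)=6; units ≡ 5, 1 (mod 8); ε·ε+αω+βω = 0·0+14·0+6·1 ≡ 0  ⇒  (a,b)_2 = +1.
v=3: a=3^8·(≡2), b=3^6·(≡1) mod 3; (2|3)=-1, (1|3)=+1; (−1)^{8·6·1}·(-1)^6·(+1)^8 = +1.
Ram(5, 385) = {5, 7}; no ℚ_5-point on the conic.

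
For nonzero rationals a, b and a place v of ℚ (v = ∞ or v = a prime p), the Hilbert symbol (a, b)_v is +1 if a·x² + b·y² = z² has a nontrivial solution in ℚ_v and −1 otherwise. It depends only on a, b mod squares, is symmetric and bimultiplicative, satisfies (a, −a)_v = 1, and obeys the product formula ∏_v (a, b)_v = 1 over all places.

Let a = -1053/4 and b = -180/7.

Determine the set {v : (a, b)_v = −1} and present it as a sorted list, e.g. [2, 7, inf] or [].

(a, b) ≡ (-13, -35) mod (ℚ^×)²; places V = {2, 3, 5, 7, 13, ∞}.
(a,b)_∞: sgn(-13)=−, sgn(-35)=−, so -1.
(a,b)_5: α=0, u≡3; β=1, v≡2 (mod 5); (3|5)=-1, (2|5)=-1; sign (−1)^0·-1^1·-1^0 = -1.
(a,b)_7: α=0, u≡1; β=-1, v≡2 (mod 7); (1|7)=+1, (2|7)=+1; sign (−1)^0·+1^-1·+1^0 = +1.
(a,b)_2: α=-2, β=2; u≡3, v≡5 (mod 8); ε(u)ε(v)=1·0, αω(v)=-2·1, βω(u)=2·1; sum ≡ 0  ⇒  +1.
(a,b)_3: α=4, u≡2; β=2, v≡1 (mod 3); (2|3)=-1, (1|3)=+1; sign (−1)^0·-1^2·+1^4 = +1.
(a,b)_13: α=1, u≡9; β=0, v≡4 (mod 13); (9|13)=+1, (4|13)=+1; sign (−1)^0·+1^0·+1^1 = +1.
(-13, -35 / ℚ) ramifies at {5, ∞}: a division algebra.

[5, inf]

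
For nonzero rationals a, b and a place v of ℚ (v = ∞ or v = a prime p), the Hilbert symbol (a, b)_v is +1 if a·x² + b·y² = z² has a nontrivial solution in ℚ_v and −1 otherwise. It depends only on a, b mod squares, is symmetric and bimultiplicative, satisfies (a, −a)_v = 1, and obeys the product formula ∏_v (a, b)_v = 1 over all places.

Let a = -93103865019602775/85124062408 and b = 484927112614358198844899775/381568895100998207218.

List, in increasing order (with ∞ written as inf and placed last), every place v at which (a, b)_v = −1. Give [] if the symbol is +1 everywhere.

[3, 7, 13, 47]

(a, b) ≡ (-25662, 1052142) mod (ℚ^×)²; places V = {2, 3, 5, 7, 11, 13, 17, 37, 41, 47, ∞}.
(a,b)_7: α=-1, u≡4; β=-3, v≡4 (mod 7); (4|7)=+1, (4|7)=+1; sign (−1)^1·+1^-3·+1^-1 = -1.
(a,b)_11: α=-4, u≡5; β=-6, v≡5 (mod 11); (5|11)=+1, (5|11)=+1; sign (−1)^0·+1^-6·+1^-4 = +1.
(a,b)_13: α=3, u≡5; β=5, v≡4 (mod 13); (5|13)=-1, (4|13)=+1; sign (−1)^0·-1^5·+1^3 = -1.
(a,b)_∞: sgn(-25662)=−, sgn(1052142)=+, so +1.
(a,b)_37: α=0, u≡33; β=-2, v≡34 (mod 37); (33|37)=+1, (34|37)=+1; sign (−1)^0·+1^-2·+1^0 = +1.
(a,b)_41: α=0, u≡25; β=1, v≡9 (mod 41); (25|41)=+1, (9|41)=+1; sign (−1)^0·+1^1·+1^0 = +1.
(a,b)_5: α=2, u≡3; β=2, v≡2 (mod 5); (3|5)=-1, (2|5)=-1; sign (−1)^0·-1^2·-1^2 = +1.
(a,b)_3: α=5, u≡2; β=7, v≡2 (mod 3); (2|3)=-1, (2|3)=-1; sign (−1)^1·-1^7·-1^5 = -1.
(a,b)_47: α=-3, u≡34; β=-5, v≡16 (mod 47); (34|47)=+1, (16|47)=+1; sign (−1)^1·+1^-5·+1^-3 = -1.
(a,b)_17: α=8, u≡15; β=12, v≡3 (mod 17); (15|17)=+1, (3|17)=-1; sign (−1)^0·+1^12·-1^8 = +1.
(a,b)_2: α=-3, β=-1; u≡1, v≡7 (mod 8); ε(u)ε(v)=0·1, αω(v)=-3·0, βω(u)=-1·0; sum ≡ 0  ⇒  +1.
|Ram(-25662, 1052142)| = 4, even; anisotropic at {3, 7, 13, 47}.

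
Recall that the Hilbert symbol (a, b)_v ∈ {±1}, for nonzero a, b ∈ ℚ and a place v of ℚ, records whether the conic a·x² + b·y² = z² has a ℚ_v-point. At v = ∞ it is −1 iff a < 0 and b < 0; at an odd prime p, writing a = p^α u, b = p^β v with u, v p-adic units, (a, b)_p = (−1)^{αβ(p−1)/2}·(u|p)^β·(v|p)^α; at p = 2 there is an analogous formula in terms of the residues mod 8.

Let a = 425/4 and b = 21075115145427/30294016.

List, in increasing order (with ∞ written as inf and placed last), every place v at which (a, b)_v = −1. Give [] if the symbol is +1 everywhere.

[3, 7, 17, 23]

(a, b) ≡ (17, 483) mod (ℚ^×)²; places V = {2, 3, 5, 7, 17, 23, 29, 43, ∞}.
(a,b)_29: α=0, u≡12; β=2, v≡26 (mod 29); (12|29)=-1, (26|29)=-1; sign (−1)^0·-1^2·-1^0 = +1.
(a,b)_23: α=0, u≡20; β=1, v≡7 (mod 23); (20|23)=-1, (7|23)=-1; sign (−1)^0·-1^1·-1^0 = -1.
(a,b)_43: α=0, u≡31; β=-2, v≡17 (mod 43); (31|43)=+1, (17|43)=+1; sign (−1)^0·+1^-2·+1^0 = +1.
(a,b)_5: α=2, u≡3; β=0, v≡2 (mod 5); (3|5)=-1, (2|5)=-1; sign (−1)^0·-1^0·-1^2 = +1.
(a,b)_17: α=1, u≡2; β=0, v≡11 (mod 17); (2|17)=+1, (11|17)=-1; sign (−1)^0·+1^0·-1^1 = -1.
(a,b)_7: α=0, u≡3; β=9, v≡3 (mod 7); (3|7)=-1, (3|7)=-1; sign (−1)^0·-1^9·-1^0 = -1.
(a,b)_∞: sgn(17)=+, sgn(483)=+, so +1.
(a,b)_2: α=-2, β=-14; u≡1, v≡3 (mod 8); ε(u)ε(v)=0·1, αω(v)=-2·1, βω(u)=-14·0; sum ≡ 0  ⇒  +1.
(a,b)_3: α=0, u≡2; β=3, v≡2 (mod 3); (2|3)=-1, (2|3)=-1; sign (−1)^0·-1^3·-1^0 = -1.
(17, 483 / ℚ) ramifies at {3, 7, 17, 23}: a division algebra.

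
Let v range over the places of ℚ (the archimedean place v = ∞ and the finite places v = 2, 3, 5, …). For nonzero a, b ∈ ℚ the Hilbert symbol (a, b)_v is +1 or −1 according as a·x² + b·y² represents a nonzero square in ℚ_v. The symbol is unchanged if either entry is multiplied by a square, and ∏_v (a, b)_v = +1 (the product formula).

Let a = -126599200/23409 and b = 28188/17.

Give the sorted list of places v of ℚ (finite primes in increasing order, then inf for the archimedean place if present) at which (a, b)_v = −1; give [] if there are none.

(a, b) ≡ (-316498, 1479) mod (ℚ^×)²; places V = {2, 3, 5, 7, 13, 17, 29, 37, 47, ∞}.
(a,b)_13: α=1, u≡12; β=0, v≡1 (mod 13); (12|13)=+1, (1|13)=+1; sign (−1)^0·+1^0·+1^1 = +1.
(a,b)_5: α=2, u≡3; β=0, v≡4 (mod 5); (3|5)=-1, (4|5)=+1; sign (−1)^0·-1^0·+1^2 = +1.
(a,b)_2: α=5, β=2; u≡7, v≡7 (mod 8); ε(u)ε(v)=1·1, αω(v)=5·0, βω(u)=2·0; sum ≡ 1  ⇒  -1.
(a,b)_37: α=1, u≡36; β=0, v≡4 (mod 37); (36|37)=+1, (4|37)=+1; sign (−1)^0·+1^0·+1^1 = +1.
(a,b)_17: α=-2, u≡16; β=-1, v≡2 (mod 17); (16|17)=+1, (2|17)=+1; sign (−1)^0·+1^-1·+1^-2 = +1.
(a,b)_29: α=0, u≡21; β=1, v≡6 (mod 29); (21|29)=-1, (6|29)=+1; sign (−1)^0·-1^1·+1^0 = -1.
(a,b)_47: α=1, u≡37; β=0, v≡38 (mod 47); (37|47)=+1, (38|47)=-1; sign (−1)^0·+1^0·-1^1 = -1.
(a,b)_∞: sgn(-316498)=−, sgn(1479)=+, so +1.
(a,b)_3: α=-4, u≡2; β=5, v≡1 (mod 3); (2|3)=-1, (1|3)=+1; sign (−1)^0·-1^5·+1^-4 = -1.
(a,b)_7: α=1, u≡6; β=0, v≡2 (mod 7); (6|7)=-1, (2|7)=+1; sign (−1)^0·-1^0·+1^1 = +1.
(-316498, 1479 / ℚ) ramifies at {2, 3, 29, 47}: a division algebra.

[2, 3, 29, 47]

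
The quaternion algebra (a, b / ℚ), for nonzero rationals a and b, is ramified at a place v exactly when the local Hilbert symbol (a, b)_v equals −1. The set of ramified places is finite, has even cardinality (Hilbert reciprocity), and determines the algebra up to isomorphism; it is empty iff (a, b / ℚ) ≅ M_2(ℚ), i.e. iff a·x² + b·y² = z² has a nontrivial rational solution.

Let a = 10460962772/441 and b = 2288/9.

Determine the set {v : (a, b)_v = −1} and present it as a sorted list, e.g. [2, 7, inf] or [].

[11, 19]

(a, b) ≡ (15474797, 143) mod (ℚ^×)²; places V = {2, 3, 7, 11, 13, 19, 31, 43, 47, ∞}.
(a,b)_2: α=2, β=4; u≡5, v≡7 (mod 8); ε(u)ε(v)=0·1, αω(v)=2·0, βω(u)=4·1; sum ≡ 0  ⇒  +1.
(a,b)_7: α=-2, u≡4; β=0, v≡3 (mod 7); (4|7)=+1, (3|7)=-1; sign (−1)^0·+1^0·-1^-2 = +1.
(a,b)_3: α=-2, u≡2; β=-2, v≡2 (mod 3); (2|3)=-1, (2|3)=-1; sign (−1)^0·-1^-2·-1^-2 = +1.
(a,b)_11: α=0, u≡7; β=1, v≡6 (mod 11); (7|11)=-1, (6|11)=-1; sign (−1)^0·-1^1·-1^0 = -1.
(a,b)_13: α=3, u≡8; β=1, v≡8 (mod 13); (8|13)=-1, (8|13)=-1; sign (−1)^0·-1^1·-1^3 = +1.
(a,b)_19: α=1, u≡1; β=0, v≡3 (mod 19); (1|19)=+1, (3|19)=-1; sign (−1)^0·+1^0·-1^1 = -1.
(a,b)_43: α=1, u≡26; β=0, v≡1 (mod 43); (26|43)=-1, (1|43)=+1; sign (−1)^0·-1^0·+1^1 = +1.
(a,b)_47: α=1, u≡16; β=0, v≡14 (mod 47); (16|47)=+1, (14|47)=+1; sign (−1)^0·+1^0·+1^1 = +1.
(a,b)_∞: sgn(15474797)=+, sgn(143)=+, so +1.
(a,b)_31: α=1, u≡14; β=0, v≡20 (mod 31); (14|31)=+1, (20|31)=+1; sign (−1)^0·+1^0·+1^1 = +1.
Ram(15474797, 143) = {11, 19}; no ℚ_11-point on the conic.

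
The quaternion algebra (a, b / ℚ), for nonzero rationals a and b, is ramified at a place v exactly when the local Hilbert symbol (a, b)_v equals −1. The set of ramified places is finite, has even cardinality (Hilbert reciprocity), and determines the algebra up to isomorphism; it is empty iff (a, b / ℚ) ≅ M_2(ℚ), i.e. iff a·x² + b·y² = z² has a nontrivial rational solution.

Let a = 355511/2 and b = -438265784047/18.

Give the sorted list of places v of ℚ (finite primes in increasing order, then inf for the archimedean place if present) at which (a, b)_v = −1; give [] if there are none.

(a, b) ≡ (711022, -9804494) mod (ℚ^×)²; places V = {2, 3, 7, 13, 19, 23, 29, 31, 41, ∞}.
(a,b)_29: α=1, u≡25; β=1, v≡20 (mod 29); (25|29)=+1, (20|29)=+1; sign (−1)^0·+1^1·+1^1 = +1.
(a,b)_∞: sgn(711022)=+, sgn(-9804494)=−, so +1.
(a,b)_23: α=1, u≡12; β=2, v≡11 (mod 23); (12|23)=+1, (11|23)=-1; sign (−1)^0·+1^2·-1^1 = -1.
(a,b)_2: α=-1, β=-1; u≡7, v≡1 (mod 8); ε(u)ε(v)=1·0, αω(v)=-1·0, βω(u)=-1·0; sum ≡ 0  ⇒  +1.
(a,b)_31: α=0, u≡17; β=1, v≡1 (mod 31); (17|31)=-1, (1|31)=+1; sign (−1)^0·-1^1·+1^0 = -1.
(a,b)_7: α=0, u≡1; β=1, v≡1 (mod 7); (1|7)=+1, (1|7)=+1; sign (−1)^0·+1^1·+1^0 = +1.
(a,b)_41: α=1, u≡10; β=1, v≡35 (mod 41); (10|41)=+1, (35|41)=-1; sign (−1)^0·+1^1·-1^1 = -1.
(a,b)_13: α=1, u≡4; β=2, v≡7 (mod 13); (4|13)=+1, (7|13)=-1; sign (−1)^0·+1^2·-1^1 = -1.
(a,b)_3: α=0, u≡1; β=-2, v≡1 (mod 3); (1|3)=+1, (1|3)=+1; sign (−1)^0·+1^-2·+1^0 = +1.
(a,b)_19: α=0, u≡1; β=1, v≡15 (mod 19); (1|19)=+1, (15|19)=-1; sign (−1)^0·+1^1·-1^0 = +1.
(711022, -9804494 / ℚ) ramifies at {13, 23, 31, 41}: a division algebra.

[13, 23, 31, 41]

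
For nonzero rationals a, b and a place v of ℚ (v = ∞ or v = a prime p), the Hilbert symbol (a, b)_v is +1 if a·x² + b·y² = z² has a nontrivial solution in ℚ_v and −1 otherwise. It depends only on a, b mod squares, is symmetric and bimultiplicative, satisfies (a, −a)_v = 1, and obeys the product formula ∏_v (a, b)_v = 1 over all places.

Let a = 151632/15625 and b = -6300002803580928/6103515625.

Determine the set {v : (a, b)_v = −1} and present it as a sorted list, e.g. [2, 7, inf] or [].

Mod squares: a ≡ 13, b ≡ -57. Check v ∈ {∞, 2, 3, 5, 13, 19}.
v=2: v_2(a)=4, v_2(b)=16; units ≡ 5, 7 (mod 8); ε·ε+αω+βω = 0·1+4·0+16·1 ≡ 0  ⇒  (a,b)_2 = +1.
v=∞: 13 > 0 and -57 < 0  ⇒  (a,b)_∞ = +1.
v=5: a=5^-6·(≡2), b=5^-14·(≡2) mod 5; (2|5)=-1, (2|5)=-1; (−1)^{-6·-14·2}·(-1)^-14·(-1)^-6 = +1.
v=3: a=3^6·(≡1), b=3^11·(≡2) mod 3; (1|3)=+1, (2|3)=-1; (−1)^{6·11·1}·(+1)^11·(-1)^6 = +1.
v=13: a=13^1·(≡10), b=13^4·(≡6) mod 13; (10|13)=+1, (6|13)=-1; (−1)^{1·4·6}·(+1)^4·(-1)^1 = -1.
v=19: a=19^0·(≡18), b=19^1·(≡1) mod 19; (18|19)=-1, (1|19)=+1; (−1)^{0·1·9}·(-1)^1·(+1)^0 = -1.
Ram(13, -57) = {13, 19}; no ℚ_13-point on the conic.

[13, 19]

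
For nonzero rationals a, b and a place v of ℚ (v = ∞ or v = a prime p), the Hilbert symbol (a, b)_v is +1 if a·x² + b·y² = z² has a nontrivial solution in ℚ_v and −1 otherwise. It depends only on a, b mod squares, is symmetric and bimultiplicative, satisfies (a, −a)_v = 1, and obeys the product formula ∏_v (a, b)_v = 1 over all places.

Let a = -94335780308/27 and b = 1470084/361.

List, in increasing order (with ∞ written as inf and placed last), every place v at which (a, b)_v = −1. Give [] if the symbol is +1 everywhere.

[11, 43]

(a, b) ≡ (-231, 367521) mod (ℚ^×)²; places V = {2, 3, 7, 11, 19, 37, 43, ∞}.
(a,b)_43: α=2, u≡3; β=1, v≡28 (mod 43); (3|43)=-1, (28|43)=-1; sign (−1)^0·-1^1·-1^2 = -1.
(a,b)_2: α=2, β=2; u≡1, v≡1 (mod 8); ε(u)ε(v)=0·0, αω(v)=2·0, βω(u)=2·0; sum ≡ 0  ⇒  +1.
(a,b)_11: α=3, u≡5; β=1, v≡3 (mod 11); (5|11)=+1, (3|11)=+1; sign (−1)^1·+1^1·+1^3 = -1.
(a,b)_3: α=-3, u≡1; β=1, v≡2 (mod 3); (1|3)=+1, (2|3)=-1; sign (−1)^1·+1^1·-1^-3 = +1.
(a,b)_7: α=1, u≡2; β=1, v≡3 (mod 7); (2|7)=+1, (3|7)=-1; sign (−1)^1·+1^1·-1^1 = +1.
(a,b)_37: α=2, u≡25; β=1, v≡13 (mod 37); (25|37)=+1, (13|37)=-1; sign (−1)^0·+1^1·-1^2 = +1.
(a,b)_∞: sgn(-231)=−, sgn(367521)=+, so +1.
(a,b)_19: α=0, u≡17; β=-2, v≡16 (mod 19); (17|19)=+1, (16|19)=+1; sign (−1)^0·+1^-2·+1^0 = +1.
|Ram(-231, 367521)| = 2, even; anisotropic at {11, 43}.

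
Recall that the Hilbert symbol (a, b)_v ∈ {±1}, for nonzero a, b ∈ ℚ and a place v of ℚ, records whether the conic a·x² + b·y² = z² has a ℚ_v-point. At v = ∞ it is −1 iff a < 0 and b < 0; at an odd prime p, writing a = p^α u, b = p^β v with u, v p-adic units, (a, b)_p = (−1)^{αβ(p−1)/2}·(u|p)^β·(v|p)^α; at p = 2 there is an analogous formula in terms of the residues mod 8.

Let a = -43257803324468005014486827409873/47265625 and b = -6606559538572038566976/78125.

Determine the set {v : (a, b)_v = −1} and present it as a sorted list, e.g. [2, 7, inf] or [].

Mod squares: a ≡ -60697, b ≡ -3045. Check v ∈ {∞, 2, 3, 5, 7, 11, 13, 17, 19, 23, 29}.
v=5: a=5^-8·(≡2), b=5^-7·(≡4) mod 5; (2|5)=-1, (4|5)=+1; (−1)^{-8·-7·2}·(-1)^-7·(+1)^-8 = -1.
v=3: a=3^4·(≡2), b=3^3·(≡2) mod 3; (2|3)=-1, (2|3)=-1; (−1)^{4·3·1}·(-1)^3·(-1)^4 = -1.
v=7: a=7^9·(≡4), b=7^5·(≡5) mod 7; (4|7)=+1, (5|7)=-1; (−1)^{9·5·3}·(+1)^5·(-1)^9 = +1.
v=11: a=11^-2·(≡1), b=11^0·(≡6) mod 11; (1|11)=+1, (6|11)=-1; (−1)^{-2·0·5}·(+1)^0·(-1)^-2 = +1.
v=23: a=23^3·(≡12), b=23^2·(≡14) mod 23; (12|23)=+1, (14|23)=-1; (−1)^{3·2·11}·(+1)^2·(-1)^3 = -1.
v=19: a=19^0·(≡8), b=19^2·(≡8) mod 19; (8|19)=-1, (8|19)=-1; (−1)^{0·2·9}·(-1)^2·(-1)^0 = +1.
v=2: v_2(a)=0, v_2(b)=6; units ≡ 7, 3 (mod 8); ε·ε+αω+βω = 1·1+0·1+6·0 ≡ 1  ⇒  (a,b)_2 = -1.
v=17: a=17^6·(≡10), b=17^2·(≡4) mod 17; (10|17)=-1, (4|17)=+1; (−1)^{6·2·8}·(-1)^2·(+1)^6 = +1.
v=29: a=29^5·(≡25), b=29^3·(≡17) mod 29; (25|29)=+1, (17|29)=-1; (−1)^{5·3·14}·(+1)^3·(-1)^5 = -1.
v=13: a=13^3·(≡2), b=13^2·(≡4) mod 13; (2|13)=-1, (4|13)=+1; (−1)^{3·2·6}·(-1)^2·(+1)^3 = +1.
v=∞: -60697 < 0 and -3045 < 0  ⇒  (a,b)_∞ = -1.
|Ram(-60697, -3045)| = 6, even; anisotropic at {2, 3, 5, 23, 29, ∞}.

[2, 3, 5, 23, 29, inf]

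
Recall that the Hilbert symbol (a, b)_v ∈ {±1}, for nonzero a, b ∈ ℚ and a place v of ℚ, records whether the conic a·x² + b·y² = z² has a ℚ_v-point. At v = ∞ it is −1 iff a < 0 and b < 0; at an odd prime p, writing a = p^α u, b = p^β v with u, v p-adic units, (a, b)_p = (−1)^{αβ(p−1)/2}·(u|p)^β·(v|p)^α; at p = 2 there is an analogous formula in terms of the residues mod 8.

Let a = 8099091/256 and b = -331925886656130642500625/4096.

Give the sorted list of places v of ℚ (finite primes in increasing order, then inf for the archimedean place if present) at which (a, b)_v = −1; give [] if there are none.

[2, 7, 13, 19, 29, 31]

(a, b) ≡ (899899, -9582441) mod (ℚ^×)²; places V = {2, 3, 5, 7, 11, 13, 17, 19, 29, 31, ∞}.
(a,b)_31: α=1, u≡3; β=3, v≡6 (mod 31); (3|31)=-1, (6|31)=-1; sign (−1)^1·-1^3·-1^1 = -1.
(a,b)_17: α=0, u≡2; β=1, v≡16 (mod 17); (2|17)=+1, (16|17)=+1; sign (−1)^0·+1^1·+1^0 = +1.
(a,b)_∞: sgn(899899)=+, sgn(-9582441)=−, so +1.
(a,b)_13: α=1, u≡11; β=4, v≡7 (mod 13); (11|13)=-1, (7|13)=-1; sign (−1)^0·-1^4·-1^1 = -1.
(a,b)_7: α=1, u≡1; β=4, v≡3 (mod 7); (1|7)=+1, (3|7)=-1; sign (−1)^0·+1^4·-1^1 = -1.
(a,b)_5: α=0, u≡1; β=4, v≡4 (mod 5); (1|5)=+1, (4|5)=+1; sign (−1)^0·+1^4·+1^0 = +1.
(a,b)_29: α=1, u≡4; β=3, v≡17 (mod 29); (4|29)=+1, (17|29)=-1; sign (−1)^0·+1^3·-1^1 = -1.
(a,b)_19: α=0, u≡2; β=1, v≡4 (mod 19); (2|19)=-1, (4|19)=+1; sign (−1)^0·-1^1·+1^0 = -1.
(a,b)_11: α=1, u≡6; β=1, v≡1 (mod 11); (6|11)=-1, (1|11)=+1; sign (−1)^1·-1^1·+1^1 = +1.
(a,b)_2: α=-8, β=-12; u≡3, v≡7 (mod 8); ε(u)ε(v)=1·1, αω(v)=-8·0, βω(u)=-12·1; sum ≡ 1  ⇒  -1.
(a,b)_3: α=2, u≡1; β=1, v≡1 (mod 3); (1|3)=+1, (1|3)=+1; sign (−1)^0·+1^1·+1^2 = +1.
Ram(899899, -9582441) = {2, 7, 13, 19, 29, 31}; no ℚ_2-point on the conic.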